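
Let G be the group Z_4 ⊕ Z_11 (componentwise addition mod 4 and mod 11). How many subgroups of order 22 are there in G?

1

|G| = 44 and 22 | 44, so subgroups of order 22 are possible by Lagrange.
The subgroups of order 22 are: {(0,0), (0,1), (0,2), (0,3), (0,4), (0,5), (0,6), (0,7), (0,8), (0,9), (0,10), (2,0), (2,1), (2,2), (2,3), (2,4), (2,5), (2,6), (2,7), (2,8), (2,9), (2,10)}.
So G has 1 subgroup of order 22.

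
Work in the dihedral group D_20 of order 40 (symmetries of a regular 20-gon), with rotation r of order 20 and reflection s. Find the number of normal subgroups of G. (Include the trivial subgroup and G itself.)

9

G has 48 subgroups. Checking conjugation-invariance by order — order 1: 1/1 normal; order 2: 1/21 normal; order 4: 1/11 normal; order 5: 1/1 normal; order 8: 0/5 normal; order 10: 1/5 normal; order 20: 3/3 normal; order 40: 1/1 normal.
Total normal subgroups: 9.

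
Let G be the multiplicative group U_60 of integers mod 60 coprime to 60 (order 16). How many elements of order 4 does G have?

8

The elements of order 4 are: 7, 13, 17, 23, 37, 43, 47, 53.
That's 8.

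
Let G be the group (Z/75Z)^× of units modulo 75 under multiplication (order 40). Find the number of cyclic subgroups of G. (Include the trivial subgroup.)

12

Each element a generates a cyclic subgroup ⟨a⟩; distinct elements may generate the same one (a cyclic group of order d has φ(d) generators).
Cyclic subgroups by order — order 1: 1; order 2: 3; order 4: 2; order 5: 1; order 10: 3; order 20: 2.
Total: 12.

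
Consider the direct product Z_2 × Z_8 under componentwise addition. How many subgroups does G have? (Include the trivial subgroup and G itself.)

|G| = 16, so by Lagrange every subgroup order divides 16. Divisors: 1, 2, 4, 8, 16.
Subgroups by order — order 1: 1; order 2: 3; order 4: 3; order 8: 3; order 16: 1.
Total: 1 + 3 + 3 + 3 + 1 = 11.

11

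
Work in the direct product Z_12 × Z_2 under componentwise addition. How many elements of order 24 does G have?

0

An element (a,b) has order lcm(ord(a), ord(b)); count pairs with lcm equal to 24.
Enumerating gives 0 such elements.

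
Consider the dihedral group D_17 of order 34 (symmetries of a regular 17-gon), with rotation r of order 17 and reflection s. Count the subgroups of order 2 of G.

17

|G| = 34 and 2 | 34, so subgroups of order 2 are possible by Lagrange.
The subgroups of order 2 are: {e, r^10s}; {e, r^11s}; {e, r^12s}; {e, r^13s}; … (17 in all).
So G has 17 subgroups of order 2.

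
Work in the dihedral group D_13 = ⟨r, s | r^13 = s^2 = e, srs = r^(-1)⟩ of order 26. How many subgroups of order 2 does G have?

13

|G| = 26 and 2 | 26, so subgroups of order 2 are possible by Lagrange.
The subgroups of order 2 are: {e, r^10s}; {e, r^11s}; {e, r^12s}; {e, r^2s}; … (13 in all).
So G has 13 subgroups of order 2.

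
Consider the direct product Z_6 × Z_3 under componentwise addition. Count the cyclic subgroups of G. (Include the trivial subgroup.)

A cyclic subgroup of order d is generated by each of its φ(d) elements of order d, so the cyclic subgroups of order d number (#elements of order d)/φ(d).
Cyclic subgroups by order — order 1: 1; order 2: 1; order 3: 4; order 6: 4.
Total: 10.

10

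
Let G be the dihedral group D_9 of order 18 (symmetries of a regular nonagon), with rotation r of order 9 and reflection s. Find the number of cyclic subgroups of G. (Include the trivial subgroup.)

12

Group the elements of G by the cyclic subgroup they generate; each cyclic subgroup of order d accounts for φ(d) elements.
Cyclic subgroups by order — order 1: 1; order 2: 9; order 3: 1; order 9: 1.
Total: 12.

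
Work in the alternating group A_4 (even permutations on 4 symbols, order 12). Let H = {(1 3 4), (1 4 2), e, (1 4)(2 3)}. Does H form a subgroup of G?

No

(1 3 4) ∈ H but its inverse (1 4 3) ∉ H, so H is not a subgroup.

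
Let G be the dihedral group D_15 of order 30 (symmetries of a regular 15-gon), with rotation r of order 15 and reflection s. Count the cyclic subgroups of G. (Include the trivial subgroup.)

19

Group the elements of G by the cyclic subgroup they generate; each cyclic subgroup of order d accounts for φ(d) elements.
Cyclic subgroups by order — order 1: 1; order 2: 15; order 3: 1; order 5: 1; order 15: 1.
Total: 19.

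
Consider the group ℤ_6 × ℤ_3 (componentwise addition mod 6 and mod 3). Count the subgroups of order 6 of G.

|G| = 18 and 6 | 18, so subgroups of order 6 are possible by Lagrange.
The subgroups of order 6 are: {(0,0), (0,1), (0,2), (3,0), (3,1), (3,2)}; {(0,0), (1,0), (2,0), (3,0), (4,0), (5,0)}; {(0,0), (1,1), (2,2), (3,0), (4,1), (5,2)}; {(0,0), (1,2), (2,1), (3,0), (4,2), (5,1)}.
So G has 4 subgroups of order 6.

4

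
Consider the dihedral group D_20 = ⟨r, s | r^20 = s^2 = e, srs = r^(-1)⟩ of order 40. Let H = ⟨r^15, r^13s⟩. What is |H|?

8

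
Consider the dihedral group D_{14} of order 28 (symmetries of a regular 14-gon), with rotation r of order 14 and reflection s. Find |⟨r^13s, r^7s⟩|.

14

|⟨r^13s⟩| = 2 and |⟨r^7s⟩| = 2, so |H| is a multiple of lcm(2, 2) = 2 and divides |G| = 28.
Closing under the operation: H = {e, r^2, r^4, r^6, r^8, r^10, r^12, rs, r^3s, r^5s, r^7s, r^9s, r^11s, r^13s}, so |H| = 14.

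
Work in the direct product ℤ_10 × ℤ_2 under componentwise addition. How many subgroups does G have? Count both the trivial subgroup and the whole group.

10

|G| = 20, so by Lagrange every subgroup order divides 20. Divisors: 1, 2, 4, 5, 10, 20.
Subgroups by order — order 1: 1; order 2: 3; order 4: 1; order 5: 1; order 10: 3; order 20: 1.
Total: 1 + 3 + 1 + 1 + 3 + 1 = 10.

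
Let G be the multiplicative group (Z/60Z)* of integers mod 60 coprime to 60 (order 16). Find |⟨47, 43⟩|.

|⟨47⟩| = 4 and |⟨43⟩| = 4, so |H| is a multiple of lcm(4, 4) = 4 and divides |G| = 16.
Closing under the operation: H = {1, 7, 23, 29, 41, 43, 47, 49}, so |H| = 8.

8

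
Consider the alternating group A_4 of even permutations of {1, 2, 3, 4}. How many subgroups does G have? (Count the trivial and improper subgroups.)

|G| = 12, so by Lagrange every subgroup order divides 12. Divisors: 1, 2, 3, 4, 6, 12.
Subgroups by order — order 1: 1; order 2: 3; order 3: 4; order 4: 1; order 6: 0; order 12: 1.
Total: 1 + 3 + 4 + 1 + 0 + 1 = 10.

10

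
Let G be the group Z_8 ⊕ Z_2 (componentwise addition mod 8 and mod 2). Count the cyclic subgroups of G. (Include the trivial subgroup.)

A cyclic subgroup of order d is generated by each of its φ(d) elements of order d, so the cyclic subgroups of order d number (#elements of order d)/φ(d).
Cyclic subgroups by order — order 1: 1; order 2: 3; order 4: 2; order 8: 2.
Total: 8.

8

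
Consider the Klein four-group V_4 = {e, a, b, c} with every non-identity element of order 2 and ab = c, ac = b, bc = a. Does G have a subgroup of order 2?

Yes

2 | 4. A subgroup of order 2 is {e, a}.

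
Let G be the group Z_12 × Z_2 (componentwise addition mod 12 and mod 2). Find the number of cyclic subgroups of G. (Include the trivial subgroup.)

12

Each element a generates a cyclic subgroup ⟨a⟩; distinct elements may generate the same one (a cyclic group of order d has φ(d) generators).
Cyclic subgroups by order — order 1: 1; order 2: 3; order 3: 1; order 4: 2; order 6: 3; order 12: 2.
Total: 12.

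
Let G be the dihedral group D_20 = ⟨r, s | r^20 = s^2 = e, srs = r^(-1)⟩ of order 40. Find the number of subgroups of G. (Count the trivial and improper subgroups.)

48

|G| = 40, so by Lagrange every subgroup order divides 40. Divisors: 1, 2, 4, 5, 8, 10, 20, 40.
Subgroups by order — order 1: 1; order 2: 21; order 4: 11; order 5: 1; order 8: 5; order 10: 5; order 20: 3; order 40: 1.
Total: 1 + 21 + 11 + 1 + 5 + 5 + 3 + 1 = 48.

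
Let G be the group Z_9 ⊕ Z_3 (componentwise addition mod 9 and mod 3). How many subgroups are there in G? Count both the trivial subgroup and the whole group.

10

|G| = 27, so by Lagrange every subgroup order divides 27. Divisors: 1, 3, 9, 27.
Subgroups by order — order 1: 1; order 3: 4; order 9: 4; order 27: 1.
Total: 1 + 4 + 4 + 1 = 10.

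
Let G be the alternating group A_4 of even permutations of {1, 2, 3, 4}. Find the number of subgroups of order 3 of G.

4

|G| = 12 and 3 | 12, so subgroups of order 3 are possible by Lagrange.
The subgroups of order 3 are: {e, (1 2 3), (1 3 2)}; {e, (1 2 4), (1 4 2)}; {e, (1 3 4), (1 4 3)}; {e, (2 3 4), (2 4 3)}.
So G has 4 subgroups of order 3.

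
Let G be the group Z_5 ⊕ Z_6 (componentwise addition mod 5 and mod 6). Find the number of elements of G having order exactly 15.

8

An element (a,b) has order lcm(ord(a), ord(b)); count pairs with lcm equal to 15.
Enumerating gives 8 such elements.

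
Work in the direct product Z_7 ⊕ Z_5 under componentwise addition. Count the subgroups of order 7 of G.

1

|G| = 35 and 7 | 35, so subgroups of order 7 are possible by Lagrange.
The subgroups of order 7 are: {(0,0), (1,0), (2,0), (3,0), (4,0), (5,0), (6,0)}.
So G has 1 subgroup of order 7.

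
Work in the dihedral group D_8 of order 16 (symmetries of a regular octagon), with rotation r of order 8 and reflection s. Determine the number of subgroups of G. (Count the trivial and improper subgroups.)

19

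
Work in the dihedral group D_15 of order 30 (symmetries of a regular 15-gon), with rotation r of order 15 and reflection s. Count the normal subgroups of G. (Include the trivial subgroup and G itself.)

G has 28 subgroups. Checking conjugation-invariance by order — order 1: 1/1 normal; order 2: 0/15 normal; order 3: 1/1 normal; order 5: 1/1 normal; order 6: 0/5 normal; order 10: 0/3 normal; order 15: 1/1 normal; order 30: 1/1 normal.
Total normal subgroups: 5.

5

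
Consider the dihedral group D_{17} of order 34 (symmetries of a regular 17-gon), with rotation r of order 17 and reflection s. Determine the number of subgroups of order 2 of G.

17

|G| = 34 and 2 | 34, so subgroups of order 2 are possible by Lagrange.
The subgroups of order 2 are: {e, r^10s}; {e, r^11s}; {e, r^12s}; {e, r^13s}; … (17 in all).
So G has 17 subgroups of order 2.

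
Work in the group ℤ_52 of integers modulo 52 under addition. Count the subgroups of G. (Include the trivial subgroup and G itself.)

6

Subgroups of the cyclic group ℤ_52 correspond bijectively to divisors of 52.
Divisors of 52: 1, 2, 4, 13, 26, 52.
So ℤ_52 has 6 subgroups.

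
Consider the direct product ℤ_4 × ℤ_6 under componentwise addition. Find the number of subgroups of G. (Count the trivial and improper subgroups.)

16

|G| = 24, so by Lagrange every subgroup order divides 24. Divisors: 1, 2, 3, 4, 6, 8, 12, 24.
Subgroups by order — order 1: 1; order 2: 3; order 3: 1; order 4: 3; order 6: 3; order 8: 1; order 12: 3; order 24: 1.
Total: 1 + 3 + 1 + 3 + 3 + 1 + 3 + 1 = 16.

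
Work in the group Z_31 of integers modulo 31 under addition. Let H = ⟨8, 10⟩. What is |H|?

31

|⟨8⟩| = 31 and |⟨10⟩| = 31, so |H| is a multiple of lcm(31, 31) = 31 and divides |G| = 31.
Closing {8, 10} under the group operation gives all of G, so |H| = 31.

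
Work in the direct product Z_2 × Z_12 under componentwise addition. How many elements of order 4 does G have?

An element (a,b) has order lcm(ord(a), ord(b)); count pairs with lcm equal to 4.
Enumerating gives 4 such elements.

4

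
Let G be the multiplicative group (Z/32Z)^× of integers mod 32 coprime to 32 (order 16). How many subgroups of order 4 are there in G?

3

|G| = 16 and 4 | 16, so subgroups of order 4 are possible by Lagrange.
The subgroups of order 4 are: {1, 15, 17, 31}; {1, 7, 17, 23}; {1, 9, 17, 25}.
So G has 3 subgroups of order 4.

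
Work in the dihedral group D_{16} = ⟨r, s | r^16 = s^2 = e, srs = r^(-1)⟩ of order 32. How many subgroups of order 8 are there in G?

5

|G| = 32 and 8 | 32, so subgroups of order 8 are possible by Lagrange.
The subgroups of order 8 are: {e, r^2, r^4, r^6, r^8, r^10, r^12, r^14}; {e, r^4, r^8, r^12, r^2s, r^6s, r^10s, r^14s}; {e, r^4, r^8, r^12, r^3s, r^7s, r^11s, r^15s}; {e, r^4, r^8, r^12, s, r^4s, r^8s, r^12s}; … (5 in all).
So G has 5 subgroups of order 8.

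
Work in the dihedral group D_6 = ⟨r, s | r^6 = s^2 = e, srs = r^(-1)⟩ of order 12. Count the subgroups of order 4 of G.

3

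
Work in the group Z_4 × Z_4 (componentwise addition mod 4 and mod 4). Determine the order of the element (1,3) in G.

4

The order of (1,3) in Z_4 × Z_4 is lcm(ord(1) in Z_4, ord(3) in Z_4).
ord(1) = 4 and ord(3) = 4, so |⟨(1,3)⟩| = lcm(4, 4) = 4.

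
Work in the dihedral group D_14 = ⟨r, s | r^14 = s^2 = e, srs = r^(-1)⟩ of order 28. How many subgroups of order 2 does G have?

15

|G| = 28 and 2 | 28, so subgroups of order 2 are possible by Lagrange.
The subgroups of order 2 are: {e, r^10s}; {e, r^11s}; {e, r^12s}; {e, r^13s}; … (15 in all).
So G has 15 subgroups of order 2.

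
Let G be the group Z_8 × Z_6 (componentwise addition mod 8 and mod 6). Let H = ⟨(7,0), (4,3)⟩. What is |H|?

16

|⟨(7,0)⟩| = 8 and |⟨(4,3)⟩| = 2, so |H| is a multiple of lcm(8, 2) = 8 and divides |G| = 48.
Closing under the operation: H = {(0,0), (0,3), (1,0), (1,3), (2,0), (2,3), (3,0), (3,3), (4,0), (4,3), (5,0), (5,3), (6,0), (6,3), (7,0), (7,3)}, so |H| = 16.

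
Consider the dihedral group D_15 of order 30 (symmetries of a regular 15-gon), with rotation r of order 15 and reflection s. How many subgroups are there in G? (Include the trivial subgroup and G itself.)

|G| = 30, so by Lagrange every subgroup order divides 30. Divisors: 1, 2, 3, 5, 6, 10, 15, 30.
Subgroups by order — order 1: 1; order 2: 15; order 3: 1; order 5: 1; order 6: 5; order 10: 3; order 15: 1; order 30: 1.
Total: 1 + 15 + 1 + 1 + 5 + 3 + 1 + 1 = 28.

28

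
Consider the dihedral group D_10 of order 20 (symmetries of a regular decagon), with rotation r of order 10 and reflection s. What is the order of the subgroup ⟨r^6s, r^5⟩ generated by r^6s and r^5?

|⟨r^6s⟩| = 2 and |⟨r^5⟩| = 2, so |H| is a multiple of lcm(2, 2) = 2 and divides |G| = 20.
Closing under the operation: H = {e, r^5, rs, r^6s}, so |H| = 4.

4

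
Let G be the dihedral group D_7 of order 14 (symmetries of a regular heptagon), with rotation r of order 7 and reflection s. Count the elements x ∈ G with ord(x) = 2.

The elements of order 2 are: s, rs, r^2s, r^3s, r^4s, r^5s, r^6s.
That's 7.

7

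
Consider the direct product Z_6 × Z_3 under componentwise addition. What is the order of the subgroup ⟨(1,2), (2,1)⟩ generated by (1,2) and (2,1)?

6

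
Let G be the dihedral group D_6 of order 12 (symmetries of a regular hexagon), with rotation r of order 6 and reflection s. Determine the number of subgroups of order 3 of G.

|G| = 12 and 3 | 12, so subgroups of order 3 are possible by Lagrange.
The subgroups of order 3 are: {e, r^2, r^4}.
So G has 1 subgroup of order 3.

1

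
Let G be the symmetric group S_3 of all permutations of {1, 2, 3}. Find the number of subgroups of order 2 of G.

3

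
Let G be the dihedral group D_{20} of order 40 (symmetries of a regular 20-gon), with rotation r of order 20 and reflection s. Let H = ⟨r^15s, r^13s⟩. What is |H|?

|⟨r^15s⟩| = 2 and |⟨r^13s⟩| = 2, so |H| is a multiple of lcm(2, 2) = 2 and divides |G| = 40.
Closing under the operation: H = {e, r^2, r^4, r^6, r^8, r^10, r^12, r^14, r^16, r^18, rs, r^3s, r^5s, r^7s, r^9s, r^11s, r^13s, r^15s, r^17s, r^19s}, so |H| = 20.

20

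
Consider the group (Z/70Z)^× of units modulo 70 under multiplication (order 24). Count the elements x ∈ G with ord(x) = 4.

4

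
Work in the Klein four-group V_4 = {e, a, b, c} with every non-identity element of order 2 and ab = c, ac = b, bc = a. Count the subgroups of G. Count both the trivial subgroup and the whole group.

5

|G| = 4, so by Lagrange every subgroup order divides 4. Divisors: 1, 2, 4.
Subgroups by order — order 1: 1; order 2: 3; order 4: 1.
Total: 1 + 3 + 1 = 5.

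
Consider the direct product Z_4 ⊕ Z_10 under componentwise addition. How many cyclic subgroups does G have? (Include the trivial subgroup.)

12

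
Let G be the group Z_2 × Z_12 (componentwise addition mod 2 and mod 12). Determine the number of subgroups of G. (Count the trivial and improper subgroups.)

16

|G| = 24, so by Lagrange every subgroup order divides 24. Divisors: 1, 2, 3, 4, 6, 8, 12, 24.
Subgroups by order — order 1: 1; order 2: 3; order 3: 1; order 4: 3; order 6: 3; order 8: 1; order 12: 3; order 24: 1.
Total: 1 + 3 + 1 + 3 + 3 + 1 + 3 + 1 = 16.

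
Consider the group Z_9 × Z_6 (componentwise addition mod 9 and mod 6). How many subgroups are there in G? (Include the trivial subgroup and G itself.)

|G| = 54, so by Lagrange every subgroup order divides 54. Divisors: 1, 2, 3, 6, 9, 18, 27, 54.
Subgroups by order — order 1: 1; order 2: 1; order 3: 4; order 6: 4; order 9: 4; order 18: 4; order 27: 1; order 54: 1.
Total: 1 + 1 + 4 + 4 + 4 + 4 + 1 + 1 = 20.

20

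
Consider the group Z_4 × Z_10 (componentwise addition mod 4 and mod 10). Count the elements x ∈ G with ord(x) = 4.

An element (a,b) has order lcm(ord(a), ord(b)); count pairs with lcm equal to 4.
Enumerating gives 4 such elements.

4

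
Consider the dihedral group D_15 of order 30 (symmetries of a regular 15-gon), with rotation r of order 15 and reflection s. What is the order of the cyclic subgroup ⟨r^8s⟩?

Computing powers of r^8s: the smallest k with (r^8s)^k = e is k = 2.

2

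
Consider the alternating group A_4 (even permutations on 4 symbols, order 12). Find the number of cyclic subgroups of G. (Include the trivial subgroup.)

8

Group the elements of G by the cyclic subgroup they generate; each cyclic subgroup of order d accounts for φ(d) elements.
Cyclic subgroups by order — order 1: 1; order 2: 3; order 3: 4.
Total: 8.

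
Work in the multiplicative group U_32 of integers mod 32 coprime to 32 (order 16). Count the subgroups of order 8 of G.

3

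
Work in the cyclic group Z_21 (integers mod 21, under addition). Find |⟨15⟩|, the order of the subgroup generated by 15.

7

In Z_21, the order of an element a is n/gcd(a, n).
gcd(15, 21) = 3, so |⟨15⟩| = 21/3 = 7.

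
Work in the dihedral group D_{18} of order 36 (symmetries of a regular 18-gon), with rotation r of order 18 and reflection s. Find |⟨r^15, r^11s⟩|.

12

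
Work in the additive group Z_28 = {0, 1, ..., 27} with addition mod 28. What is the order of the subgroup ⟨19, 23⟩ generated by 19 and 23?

|⟨19⟩| = 28 and |⟨23⟩| = 28, so |H| is a multiple of lcm(28, 28) = 28 and divides |G| = 28.
Closing {19, 23} under the group operation gives all of G, so |H| = 28.

28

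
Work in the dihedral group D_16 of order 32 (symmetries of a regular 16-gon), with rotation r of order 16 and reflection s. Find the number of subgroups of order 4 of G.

9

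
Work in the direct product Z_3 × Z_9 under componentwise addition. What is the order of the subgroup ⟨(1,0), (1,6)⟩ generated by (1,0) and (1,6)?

9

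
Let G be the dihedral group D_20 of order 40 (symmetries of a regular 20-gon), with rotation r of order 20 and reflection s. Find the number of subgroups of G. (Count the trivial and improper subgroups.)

|G| = 40, so by Lagrange every subgroup order divides 40. Divisors: 1, 2, 4, 5, 8, 10, 20, 40.
Subgroups by order — order 1: 1; order 2: 21; order 4: 11; order 5: 1; order 8: 5; order 10: 5; order 20: 3; order 40: 1.
Total: 1 + 21 + 11 + 1 + 5 + 5 + 3 + 1 = 48.

48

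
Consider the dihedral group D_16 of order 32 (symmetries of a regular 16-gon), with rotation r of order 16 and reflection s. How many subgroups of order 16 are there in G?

3

|G| = 32 and 16 | 32, so subgroups of order 16 are possible by Lagrange.
The subgroups of order 16 are: {e, r, r^2, r^3, r^4, r^5, r^6, r^7, r^8, r^9, r^10, r^11, r^12, r^13, r^14, r^15}; {e, r^2, r^4, r^6, r^8, r^10, r^12, r^14, s, r^2s, r^4s, r^6s, r^8s, r^10s, r^12s, r^14s}; {e, r^2, r^4, r^6, r^8, r^10, r^12, r^14, rs, r^3s, r^5s, r^7s, r^9s, r^11s, r^13s, r^15s}.
So G has 3 subgroups of order 16.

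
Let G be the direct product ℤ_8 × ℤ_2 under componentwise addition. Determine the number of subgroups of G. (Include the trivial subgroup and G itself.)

11

|G| = 16, so by Lagrange every subgroup order divides 16. Divisors: 1, 2, 4, 8, 16.
Subgroups by order — order 1: 1; order 2: 3; order 4: 3; order 8: 3; order 16: 1.
Total: 1 + 3 + 3 + 3 + 1 = 11.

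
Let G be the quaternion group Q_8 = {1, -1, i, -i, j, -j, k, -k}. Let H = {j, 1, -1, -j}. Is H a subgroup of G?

Yes

|H| = 4 divides |G| = 8, consistent with Lagrange.
H contains the identity, every element's inverse is in H, and H is closed under ·: it is a subgroup.
In fact H = ⟨j⟩.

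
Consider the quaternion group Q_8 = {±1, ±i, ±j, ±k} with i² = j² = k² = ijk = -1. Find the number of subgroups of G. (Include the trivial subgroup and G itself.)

|G| = 8, so by Lagrange every subgroup order divides 8. Divisors: 1, 2, 4, 8.
Subgroups by order — order 1: 1; order 2: 1; order 4: 3; order 8: 1.
Total: 1 + 1 + 3 + 1 = 6.

6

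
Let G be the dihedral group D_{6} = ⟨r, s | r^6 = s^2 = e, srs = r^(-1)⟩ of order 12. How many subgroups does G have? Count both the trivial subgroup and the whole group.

16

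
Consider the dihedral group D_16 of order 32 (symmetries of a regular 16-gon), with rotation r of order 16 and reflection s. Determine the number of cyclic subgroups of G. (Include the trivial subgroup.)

21

A cyclic subgroup of order d is generated by each of its φ(d) elements of order d, so the cyclic subgroups of order d number (#elements of order d)/φ(d).
Cyclic subgroups by order — order 1: 1; order 2: 17; order 4: 1; order 8: 1; order 16: 1.
Total: 21.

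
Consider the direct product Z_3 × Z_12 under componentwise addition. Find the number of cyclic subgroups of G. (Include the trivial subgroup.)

15

A cyclic subgroup of order d is generated by each of its φ(d) elements of order d, so the cyclic subgroups of order d number (#elements of order d)/φ(d).
Cyclic subgroups by order — order 1: 1; order 2: 1; order 3: 4; order 4: 1; order 6: 4; order 12: 4.
Total: 15.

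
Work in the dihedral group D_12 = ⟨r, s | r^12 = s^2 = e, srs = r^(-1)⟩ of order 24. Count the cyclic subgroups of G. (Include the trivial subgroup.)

A cyclic subgroup of order d is generated by each of its φ(d) elements of order d, so the cyclic subgroups of order d number (#elements of order d)/φ(d).
Cyclic subgroups by order — order 1: 1; order 2: 13; order 3: 1; order 4: 1; order 6: 1; order 12: 1.
Total: 18.

18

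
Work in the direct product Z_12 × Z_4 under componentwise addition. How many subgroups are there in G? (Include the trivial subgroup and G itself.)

30

|G| = 48, so by Lagrange every subgroup order divides 48. Divisors: 1, 2, 3, 4, 6, 8, 12, 16, 24, 48.
Subgroups by order — order 1: 1; order 2: 3; order 3: 1; order 4: 7; order 6: 3; order 8: 3; order 12: 7; order 16: 1; order 24: 3; order 48: 1.
Total: 1 + 3 + 1 + 7 + 3 + 3 + 7 + 1 + 3 + 1 = 30.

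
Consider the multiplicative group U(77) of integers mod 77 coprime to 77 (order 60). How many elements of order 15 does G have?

8

The elements of order 15 are: 4, 9, 16, 25, 37, 53, 58, 60.
That's 8.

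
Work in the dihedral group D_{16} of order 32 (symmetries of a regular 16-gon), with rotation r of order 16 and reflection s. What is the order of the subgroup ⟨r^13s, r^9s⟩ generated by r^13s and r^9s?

8

|⟨r^13s⟩| = 2 and |⟨r^9s⟩| = 2, so |H| is a multiple of lcm(2, 2) = 2 and divides |G| = 32.
Closing under the operation: H = {e, r^4, r^8, r^12, rs, r^5s, r^9s, r^13s}, so |H| = 8.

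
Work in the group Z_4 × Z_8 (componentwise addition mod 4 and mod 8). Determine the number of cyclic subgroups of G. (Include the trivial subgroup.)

14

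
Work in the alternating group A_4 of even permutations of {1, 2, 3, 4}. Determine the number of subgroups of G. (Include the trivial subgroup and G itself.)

10

|G| = 12, so by Lagrange every subgroup order divides 12. Divisors: 1, 2, 3, 4, 6, 12.
Subgroups by order — order 1: 1; order 2: 3; order 3: 4; order 4: 1; order 6: 0; order 12: 1.
Total: 1 + 3 + 4 + 1 + 0 + 1 = 10.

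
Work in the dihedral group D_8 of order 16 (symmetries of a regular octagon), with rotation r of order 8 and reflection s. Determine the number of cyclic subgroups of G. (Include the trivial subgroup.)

Group the elements of G by the cyclic subgroup they generate; each cyclic subgroup of order d accounts for φ(d) elements.
Cyclic subgroups by order — order 1: 1; order 2: 9; order 4: 1; order 8: 1.
Total: 12.

12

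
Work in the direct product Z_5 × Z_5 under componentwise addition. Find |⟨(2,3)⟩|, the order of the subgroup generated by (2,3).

The order of (2,3) in Z_5 × Z_5 is lcm(ord(2) in Z_5, ord(3) in Z_5).
ord(2) = 5 and ord(3) = 5, so |⟨(2,3)⟩| = lcm(5, 5) = 5.

5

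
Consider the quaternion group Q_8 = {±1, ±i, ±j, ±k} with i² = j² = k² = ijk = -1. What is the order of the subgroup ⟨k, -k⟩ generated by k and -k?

4

|⟨k⟩| = 4 and |⟨-k⟩| = 4, so |H| is a multiple of lcm(4, 4) = 4 and divides |G| = 8.
Closing under the operation: H = {1, -1, k, -k}, so |H| = 4.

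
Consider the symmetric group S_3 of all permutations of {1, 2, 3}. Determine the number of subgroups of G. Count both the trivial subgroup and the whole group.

6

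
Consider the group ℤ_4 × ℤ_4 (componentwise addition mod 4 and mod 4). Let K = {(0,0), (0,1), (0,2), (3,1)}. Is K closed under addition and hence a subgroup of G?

No

(3,1) ∈ K but its inverse (1,3) ∉ K, so K is not a subgroup.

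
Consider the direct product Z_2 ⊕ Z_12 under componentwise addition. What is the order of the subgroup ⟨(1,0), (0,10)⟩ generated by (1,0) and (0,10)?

|⟨(1,0)⟩| = 2 and |⟨(0,10)⟩| = 6, so |H| is a multiple of lcm(2, 6) = 6 and divides |G| = 24.
Closing under the operation: H = {(0,0), (0,2), (0,4), (0,6), (0,8), (0,10), (1,0), (1,2), (1,4), (1,6), (1,8), (1,10)}, so |H| = 12.

12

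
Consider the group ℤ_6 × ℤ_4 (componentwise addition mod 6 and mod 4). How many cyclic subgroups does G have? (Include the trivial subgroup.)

Each element a generates a cyclic subgroup ⟨a⟩; distinct elements may generate the same one (a cyclic group of order d has φ(d) generators).
Cyclic subgroups by order — order 1: 1; order 2: 3; order 3: 1; order 4: 2; order 6: 3; order 12: 2.
Total: 12.

12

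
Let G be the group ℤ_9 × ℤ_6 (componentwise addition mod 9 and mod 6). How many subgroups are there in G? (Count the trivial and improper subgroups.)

20

|G| = 54, so by Lagrange every subgroup order divides 54. Divisors: 1, 2, 3, 6, 9, 18, 27, 54.
Subgroups by order — order 1: 1; order 2: 1; order 3: 4; order 6: 4; order 9: 4; order 18: 4; order 27: 1; order 54: 1.
Total: 1 + 1 + 4 + 4 + 4 + 4 + 1 + 1 = 20.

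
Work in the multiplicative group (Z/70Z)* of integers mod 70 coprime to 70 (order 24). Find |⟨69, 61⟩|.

12

|⟨69⟩| = 2 and |⟨61⟩| = 6, so |H| is a multiple of lcm(2, 6) = 6 and divides |G| = 24.
Closing under the operation: H = {1, 9, 11, 19, 29, 31, 39, 41, 51, 59, 61, 69}, so |H| = 12.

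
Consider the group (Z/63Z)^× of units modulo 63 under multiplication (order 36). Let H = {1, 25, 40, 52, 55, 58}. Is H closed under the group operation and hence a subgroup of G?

Yes

|H| = 6 divides |G| = 36, consistent with Lagrange.
H contains the identity, every element's inverse is in H, and H is closed under ·: it is a subgroup.
In fact H = ⟨52⟩.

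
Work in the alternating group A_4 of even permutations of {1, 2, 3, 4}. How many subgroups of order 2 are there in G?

3

|G| = 12 and 2 | 12, so subgroups of order 2 are possible by Lagrange.
The subgroups of order 2 are: {e, (1 2)(3 4)}; {e, (1 3)(2 4)}; {e, (1 4)(2 3)}.
So G has 3 subgroups of order 2.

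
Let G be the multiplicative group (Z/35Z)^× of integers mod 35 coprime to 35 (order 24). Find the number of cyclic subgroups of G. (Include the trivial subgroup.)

12

Each element a generates a cyclic subgroup ⟨a⟩; distinct elements may generate the same one (a cyclic group of order d has φ(d) generators).
Cyclic subgroups by order — order 1: 1; order 2: 3; order 3: 1; order 4: 2; order 6: 3; order 12: 2.
Total: 12.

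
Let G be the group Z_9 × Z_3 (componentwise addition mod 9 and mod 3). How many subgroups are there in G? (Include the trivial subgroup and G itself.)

|G| = 27, so by Lagrange every subgroup order divides 27. Divisors: 1, 3, 9, 27.
Subgroups by order — order 1: 1; order 3: 4; order 9: 4; order 27: 1.
Total: 1 + 4 + 4 + 1 = 10.

10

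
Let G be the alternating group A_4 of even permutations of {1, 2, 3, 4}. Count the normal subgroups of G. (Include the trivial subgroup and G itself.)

3

G has 10 subgroups. Checking conjugation-invariance by order — order 1: 1/1 normal; order 2: 0/3 normal; order 3: 0/4 normal; order 4: 1/1 normal; order 12: 1/1 normal.
Total normal subgroups: 3.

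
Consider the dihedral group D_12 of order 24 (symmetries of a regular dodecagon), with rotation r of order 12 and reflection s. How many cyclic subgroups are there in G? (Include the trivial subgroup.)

18

A cyclic subgroup of order d is generated by each of its φ(d) elements of order d, so the cyclic subgroups of order d number (#elements of order d)/φ(d).
Cyclic subgroups by order — order 1: 1; order 2: 13; order 3: 1; order 4: 1; order 6: 1; order 12: 1.
Total: 18.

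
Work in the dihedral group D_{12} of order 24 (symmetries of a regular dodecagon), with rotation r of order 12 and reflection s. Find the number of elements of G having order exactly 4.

2

The elements of order 4 are: r^3, r^9.
That's 2.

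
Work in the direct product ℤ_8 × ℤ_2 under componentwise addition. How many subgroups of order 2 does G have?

|G| = 16 and 2 | 16, so subgroups of order 2 are possible by Lagrange.
The subgroups of order 2 are: {(0,0), (0,1)}; {(0,0), (4,0)}; {(0,0), (4,1)}.
So G has 3 subgroups of order 2.

3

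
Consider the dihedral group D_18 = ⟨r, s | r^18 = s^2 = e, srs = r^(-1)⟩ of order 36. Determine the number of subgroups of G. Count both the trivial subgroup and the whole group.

45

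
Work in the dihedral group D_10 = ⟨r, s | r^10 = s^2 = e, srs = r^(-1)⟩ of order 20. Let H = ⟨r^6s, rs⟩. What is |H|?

|⟨r^6s⟩| = 2 and |⟨rs⟩| = 2, so |H| is a multiple of lcm(2, 2) = 2 and divides |G| = 20.
Closing under the operation: H = {e, r^5, rs, r^6s}, so |H| = 4.

4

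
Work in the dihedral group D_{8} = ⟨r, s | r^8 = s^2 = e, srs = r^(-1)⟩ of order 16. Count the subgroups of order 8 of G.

|G| = 16 and 8 | 16, so subgroups of order 8 are possible by Lagrange.
The subgroups of order 8 are: {e, r, r^2, r^3, r^4, r^5, r^6, r^7}; {e, r^2, r^4, r^6, s, r^2s, r^4s, r^6s}; {e, r^2, r^4, r^6, rs, r^3s, r^5s, r^7s}.
So G has 3 subgroups of order 8.

3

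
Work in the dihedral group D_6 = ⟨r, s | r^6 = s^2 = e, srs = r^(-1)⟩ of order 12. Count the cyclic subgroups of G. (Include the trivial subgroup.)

10

Group the elements of G by the cyclic subgroup they generate; each cyclic subgroup of order d accounts for φ(d) elements.
Cyclic subgroups by order — order 1: 1; order 2: 7; order 3: 1; order 6: 1.
Total: 10.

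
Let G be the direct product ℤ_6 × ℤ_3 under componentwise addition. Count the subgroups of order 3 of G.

|G| = 18 and 3 | 18, so subgroups of order 3 are possible by Lagrange.
The subgroups of order 3 are: {(0,0), (0,1), (0,2)}; {(0,0), (2,0), (4,0)}; {(0,0), (2,1), (4,2)}; {(0,0), (2,2), (4,1)}.
So G has 4 subgroups of order 3.

4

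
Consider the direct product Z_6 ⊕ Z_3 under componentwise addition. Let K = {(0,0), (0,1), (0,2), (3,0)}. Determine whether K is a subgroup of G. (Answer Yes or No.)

No

|K| = 4 does not divide |G| = 18, so by Lagrange K is not a subgroup.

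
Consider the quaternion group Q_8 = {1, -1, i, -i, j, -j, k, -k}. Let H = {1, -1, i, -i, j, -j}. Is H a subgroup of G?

|H| = 6 does not divide |G| = 8, so by Lagrange H is not a subgroup.

No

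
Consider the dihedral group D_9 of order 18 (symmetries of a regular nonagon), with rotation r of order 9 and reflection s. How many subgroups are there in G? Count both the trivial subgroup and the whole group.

|G| = 18, so by Lagrange every subgroup order divides 18. Divisors: 1, 2, 3, 6, 9, 18.
Subgroups by order — order 1: 1; order 2: 9; order 3: 1; order 6: 3; order 9: 1; order 18: 1.
Total: 1 + 9 + 1 + 3 + 1 + 1 = 16.

16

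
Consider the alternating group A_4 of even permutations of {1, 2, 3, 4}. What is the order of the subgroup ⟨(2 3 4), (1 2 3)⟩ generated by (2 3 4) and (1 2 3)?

12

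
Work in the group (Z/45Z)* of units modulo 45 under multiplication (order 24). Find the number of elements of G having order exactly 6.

The elements of order 6 are: 4, 11, 14, 29, 34, 41.
That's 6.

6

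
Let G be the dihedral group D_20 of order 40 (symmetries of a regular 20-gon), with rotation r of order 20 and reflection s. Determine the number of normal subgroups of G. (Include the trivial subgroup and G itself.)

9

G has 48 subgroups. Checking conjugation-invariance by order — order 1: 1/1 normal; order 2: 1/21 normal; order 4: 1/11 normal; order 5: 1/1 normal; order 8: 0/5 normal; order 10: 1/5 normal; order 20: 3/3 normal; order 40: 1/1 normal.
Total normal subgroups: 9.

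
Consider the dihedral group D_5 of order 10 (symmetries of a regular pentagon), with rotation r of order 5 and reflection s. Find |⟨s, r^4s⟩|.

10

|⟨s⟩| = 2 and |⟨r^4s⟩| = 2, so |H| is a multiple of lcm(2, 2) = 2 and divides |G| = 10.
Closing {s, r^4s} under the group operation gives all of G, so |H| = 10.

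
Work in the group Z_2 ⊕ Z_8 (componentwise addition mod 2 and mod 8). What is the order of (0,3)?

The order of (0,3) in Z_2 × Z_8 is lcm(ord(0) in Z_2, ord(3) in Z_8).
ord(0) = 1 and ord(3) = 8, so |⟨(0,3)⟩| = lcm(1, 8) = 8.

8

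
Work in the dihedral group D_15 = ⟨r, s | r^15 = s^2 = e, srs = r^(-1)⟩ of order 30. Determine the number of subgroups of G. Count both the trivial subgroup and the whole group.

|G| = 30, so by Lagrange every subgroup order divides 30. Divisors: 1, 2, 3, 5, 6, 10, 15, 30.
Subgroups by order — order 1: 1; order 2: 15; order 3: 1; order 5: 1; order 6: 5; order 10: 3; order 15: 1; order 30: 1.
Total: 1 + 15 + 1 + 1 + 5 + 3 + 1 + 1 = 28.

28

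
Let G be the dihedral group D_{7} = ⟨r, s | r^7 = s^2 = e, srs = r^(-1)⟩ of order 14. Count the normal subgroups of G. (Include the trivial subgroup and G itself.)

3

G has 10 subgroups. Checking conjugation-invariance by order — order 1: 1/1 normal; order 2: 0/7 normal; order 7: 1/1 normal; order 14: 1/1 normal.
Total normal subgroups: 3.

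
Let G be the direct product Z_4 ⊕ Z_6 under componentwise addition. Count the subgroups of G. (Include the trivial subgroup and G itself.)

|G| = 24, so by Lagrange every subgroup order divides 24. Divisors: 1, 2, 3, 4, 6, 8, 12, 24.
Subgroups by order — order 1: 1; order 2: 3; order 3: 1; order 4: 3; order 6: 3; order 8: 1; order 12: 3; order 24: 1.
Total: 1 + 3 + 1 + 3 + 3 + 1 + 3 + 1 = 16.

16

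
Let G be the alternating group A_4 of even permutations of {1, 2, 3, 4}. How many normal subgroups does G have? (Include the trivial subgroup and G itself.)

3

G has 10 subgroups. Checking conjugation-invariance by order — order 1: 1/1 normal; order 2: 0/3 normal; order 3: 0/4 normal; order 4: 1/1 normal; order 12: 1/1 normal.
Total normal subgroups: 3.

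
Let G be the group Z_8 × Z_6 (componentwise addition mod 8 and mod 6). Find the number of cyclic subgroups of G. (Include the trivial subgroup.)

Each element a generates a cyclic subgroup ⟨a⟩; distinct elements may generate the same one (a cyclic group of order d has φ(d) generators).
Cyclic subgroups by order — order 1: 1; order 2: 3; order 3: 1; order 4: 2; order 6: 3; order 8: 2; order 12: 2; order 24: 2.
Total: 16.

16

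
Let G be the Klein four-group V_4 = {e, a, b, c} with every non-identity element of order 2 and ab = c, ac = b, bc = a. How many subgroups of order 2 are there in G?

|G| = 4 and 2 | 4, so subgroups of order 2 are possible by Lagrange.
The subgroups of order 2 are: {e, a}; {e, b}; {e, c}.
So G has 3 subgroups of order 2.

3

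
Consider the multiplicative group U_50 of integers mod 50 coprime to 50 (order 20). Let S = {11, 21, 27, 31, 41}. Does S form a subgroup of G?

The identity 1 ∉ S, so S is not a subgroup.

No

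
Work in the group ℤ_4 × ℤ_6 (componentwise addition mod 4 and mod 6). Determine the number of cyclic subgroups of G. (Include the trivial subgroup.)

Group the elements of G by the cyclic subgroup they generate; each cyclic subgroup of order d accounts for φ(d) elements.
Cyclic subgroups by order — order 1: 1; order 2: 3; order 3: 1; order 4: 2; order 6: 3; order 12: 2.
Total: 12.

12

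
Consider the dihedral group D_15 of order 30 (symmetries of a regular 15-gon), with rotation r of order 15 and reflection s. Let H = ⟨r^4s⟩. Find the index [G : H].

15

|⟨r^4s⟩| = 2 and |G| = 30.
By Lagrange, [G : H] = |G|/|H| = 30/2 = 15.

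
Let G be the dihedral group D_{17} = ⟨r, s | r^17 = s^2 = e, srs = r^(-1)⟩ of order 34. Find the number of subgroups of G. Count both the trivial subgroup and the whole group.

20

|G| = 34, so by Lagrange every subgroup order divides 34. Divisors: 1, 2, 17, 34.
Subgroups by order — order 1: 1; order 2: 17; order 17: 1; order 34: 1.
Total: 1 + 17 + 1 + 1 = 20.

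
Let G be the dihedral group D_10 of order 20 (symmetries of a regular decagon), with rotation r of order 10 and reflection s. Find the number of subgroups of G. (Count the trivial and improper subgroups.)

|G| = 20, so by Lagrange every subgroup order divides 20. Divisors: 1, 2, 4, 5, 10, 20.
Subgroups by order — order 1: 1; order 2: 11; order 4: 5; order 5: 1; order 10: 3; order 20: 1.
Total: 1 + 11 + 5 + 1 + 3 + 1 = 22.

22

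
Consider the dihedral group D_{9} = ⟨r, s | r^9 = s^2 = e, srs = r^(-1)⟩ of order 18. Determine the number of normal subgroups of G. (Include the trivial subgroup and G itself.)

G has 16 subgroups. Checking conjugation-invariance by order — order 1: 1/1 normal; order 2: 0/9 normal; order 3: 1/1 normal; order 6: 0/3 normal; order 9: 1/1 normal; order 18: 1/1 normal.
Total normal subgroups: 4.

4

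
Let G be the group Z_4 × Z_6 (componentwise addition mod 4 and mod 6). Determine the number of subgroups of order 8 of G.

1

|G| = 24 and 8 | 24, so subgroups of order 8 are possible by Lagrange.
The subgroups of order 8 are: {(0,0), (0,3), (1,0), (1,3), (2,0), (2,3), (3,0), (3,3)}.
So G has 1 subgroup of order 8.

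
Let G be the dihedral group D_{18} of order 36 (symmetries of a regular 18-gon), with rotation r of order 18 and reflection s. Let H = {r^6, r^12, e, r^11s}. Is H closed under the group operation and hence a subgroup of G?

Closure fails: r^11s · r^6 = r^5s ∉ H. So H is not a subgroup.

No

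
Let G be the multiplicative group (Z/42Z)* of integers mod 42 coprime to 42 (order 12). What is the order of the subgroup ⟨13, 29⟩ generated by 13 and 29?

|⟨13⟩| = 2 and |⟨29⟩| = 2, so |H| is a multiple of lcm(2, 2) = 2 and divides |G| = 12.
Closing under the operation: H = {1, 13, 29, 41}, so |H| = 4.

4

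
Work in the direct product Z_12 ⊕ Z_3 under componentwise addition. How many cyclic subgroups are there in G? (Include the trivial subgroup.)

15

Group the elements of G by the cyclic subgroup they generate; each cyclic subgroup of order d accounts for φ(d) elements.
Cyclic subgroups by order — order 1: 1; order 2: 1; order 3: 4; order 4: 1; order 6: 4; order 12: 4.
Total: 15.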